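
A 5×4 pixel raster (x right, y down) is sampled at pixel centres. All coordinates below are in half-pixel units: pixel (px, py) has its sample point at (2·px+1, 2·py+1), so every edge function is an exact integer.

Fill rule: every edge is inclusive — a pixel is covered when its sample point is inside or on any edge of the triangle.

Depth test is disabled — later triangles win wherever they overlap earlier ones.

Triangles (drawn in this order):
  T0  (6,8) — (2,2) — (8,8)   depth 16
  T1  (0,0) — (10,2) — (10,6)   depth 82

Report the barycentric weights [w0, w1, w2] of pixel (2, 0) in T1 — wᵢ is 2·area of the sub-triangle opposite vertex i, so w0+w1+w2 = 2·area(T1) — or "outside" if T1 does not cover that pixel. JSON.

T0:
  2·area = 12
  edge (6, 8)→(2, 2): d=(-4,-6) inclusive
  edge (2, 2)→(8, 8): d=(6,6) inclusive
  edge (8, 8)→(6, 8): d=(-2,0) inclusive
    (0,0)@(1, 1): e=[-2,0,14] → .  [on edge]
    (1,1)@(3, 3): e=[2,0,10] → X  [on edge]
    (2,1)@(5, 3): e=[14,-12,10] → .
    (1,2)@(3, 5): e=[-6,12,6] → .
    (2,2)@(5, 5): e=[6,0,6] → X  [on edge]
    (3,2)@(7, 5): e=[18,-12,6] → .
    (2,3)@(5, 7): e=[-2,12,2] → .
    (3,3)@(7, 7): e=[10,0,2] → X  [on edge]
    (4,3)@(9, 7): e=[22,-12,2] → .
  covered (3 px):
    . . . . .
    . X . . .
    . . X . .
    . . . X .
T1:
  2·area = 40
  edge (0, 0)→(10, 2): d=(10,2) inclusive
  edge (10, 2)→(10, 6): d=(0,4) inclusive
  edge (10, 6)→(0, 0): d=(-10,-6) inclusive
    (1,0)@(3, 1): e=[4,28,8] → X
    (2,0)@(5, 1): e=[0,20,20] → X  [on edge]
    (3,0)@(7, 1): e=[-4,12,32] → .
    (1,1)@(3, 3): e=[24,28,-12] → .
    (2,1)@(5, 3): e=[20,20,0] → X  [on edge]
    (3,1)@(7, 3): e=[16,12,12] → X
    (4,1)@(9, 3): e=[12,4,24] → X
    (2,2)@(5, 5): e=[40,20,-20] → .
    (3,2)@(7, 5): e=[36,12,-8] → .
    (4,2)@(9, 5): e=[32,4,4] → X
    (4,3)@(9, 7): e=[52,4,-16] → .
  covered (6 px):
    . X X . .
    . . X X X
    . . . . X
    . . . . .

Result: [20,20,0]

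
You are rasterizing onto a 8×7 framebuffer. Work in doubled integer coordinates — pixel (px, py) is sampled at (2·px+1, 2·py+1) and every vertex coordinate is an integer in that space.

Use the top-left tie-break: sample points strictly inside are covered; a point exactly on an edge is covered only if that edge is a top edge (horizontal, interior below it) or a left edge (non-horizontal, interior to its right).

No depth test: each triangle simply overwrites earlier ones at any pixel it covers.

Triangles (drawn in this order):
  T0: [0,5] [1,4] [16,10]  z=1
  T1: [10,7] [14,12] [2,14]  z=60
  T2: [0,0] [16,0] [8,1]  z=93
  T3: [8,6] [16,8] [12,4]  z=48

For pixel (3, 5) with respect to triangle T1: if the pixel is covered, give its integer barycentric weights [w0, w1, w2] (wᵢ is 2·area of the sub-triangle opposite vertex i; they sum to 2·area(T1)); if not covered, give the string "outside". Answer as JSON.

T0:
  2·area = 21
  edge (0, 5)→(1, 4): d=(1,-1) top-left  bias=+0
  edge (1, 4)→(16, 10): d=(15,6) right/bottom  bias=-1
  edge (16, 10)→(0, 5): d=(-16,-5) top-left  bias=+0
    (0,2)@(1, 5): e=[1,15,5] → █
    (1,2)@(3, 5): e=[3,3,15] → █
    (2,2)@(5, 5): e=[5,-9,25] → ·
    (0,3)@(1, 7): e=[3,45,-27] → ·
    (1,3)@(3, 7): e=[5,33,-17] → ·
    (3,3)@(7, 7): e=[9,9,3] → █
    (4,3)@(9, 7): e=[11,-3,13] → ·
    (3,4)@(7, 9): e=[11,39,-29] → ·
    (6,4)@(13, 9): e=[17,3,1] → █
    (7,4)@(15, 9): e=[19,-9,11] → ·
    (6,5)@(13, 11): e=[19,33,-31] → ·
  covered (4 px):
    · · · · · · · ·
    · · · · · · · ·
    █ █ · · · · · ·
    · · · █ · · · ·
    · · · · · · █ ·
    · · · · · · · ·
    · · · · · · · ·
T1:
  2·area = 68
  edge (10, 7)→(14, 12): d=(4,5) right/bottom  bias=-1
  edge (14, 12)→(2, 14): d=(-12,2) right/bottom  bias=-1
  edge (2, 14)→(10, 7): d=(8,-7) top-left  bias=+0
    (4,4)@(9, 9): e=[13,46,9] → █
    (5,4)@(11, 9): e=[3,42,23] → █
    (6,4)@(13, 9): e=[-7,38,37] → ·
    (3,5)@(7, 11): e=[31,26,11] → █
    (6,5)@(13, 11): e=[1,14,53] → █
    (7,5)@(15, 11): e=[-9,10,67] → ·
    (2,6)@(5, 13): e=[49,6,13] → █
    (4,6)@(9, 13): e=[29,-2,41] → ·
    (5,6)@(11, 13): e=[19,-6,55] → ·
    (6,6)@(13, 13): e=[9,-10,69] → ·
  covered (8 px):
    · · · · · · · ·
    · · · · · · · ·
    · · · · · · · ·
    · · · · · · · ·
    · · · · █ █ · ·
    · · · █ █ █ █ ·
    · · █ █ · · · ·
T2:
  2·area = 16
  edge (0, 0)→(16, 0): d=(16,0) top-left  bias=+0
  edge (16, 0)→(8, 1): d=(-8,1) right/bottom  bias=-1
  edge (8, 1)→(0, 0): d=(-8,-1) top-left  bias=+0
  covered (0 px):
    · · · · · · · ·
    · · · · · · · ·
    · · · · · · · ·
    · · · · · · · ·
    · · · · · · · ·
    · · · · · · · ·
    · · · · · · · ·
T3:
  2·area = 24  (B↔C swapped to make it positive)
  edge (8, 6)→(12, 4): d=(4,-2) top-left  bias=+0
  edge (12, 4)→(16, 8): d=(4,4) right/bottom  bias=-1
  edge (16, 8)→(8, 6): d=(-8,-2) top-left  bias=+0
    (4,0)@(9, 1): e=[-18,0,42] → ·  [on edge]
    (5,1)@(11, 3): e=[-6,0,30] → ·  [on edge]
    (5,2)@(11, 5): e=[2,8,14] → █
    (6,2)@(13, 5): e=[6,0,18] → ·  [on edge]
    (5,3)@(11, 7): e=[10,16,-2] → ·
    (6,3)@(13, 7): e=[14,8,2] → █
    (7,3)@(15, 7): e=[18,0,6] → ·  [on edge]
    (6,4)@(13, 9): e=[22,16,-14] → ·
  covered (2 px):
    · · · · · · · ·
    · · · · · · · ·
    · · · · · █ · ·
    · · · · · · █ ·
    · · · · · · · ·
    · · · · · · · ·
    · · · · · · · ·

Answer: [26,11,31]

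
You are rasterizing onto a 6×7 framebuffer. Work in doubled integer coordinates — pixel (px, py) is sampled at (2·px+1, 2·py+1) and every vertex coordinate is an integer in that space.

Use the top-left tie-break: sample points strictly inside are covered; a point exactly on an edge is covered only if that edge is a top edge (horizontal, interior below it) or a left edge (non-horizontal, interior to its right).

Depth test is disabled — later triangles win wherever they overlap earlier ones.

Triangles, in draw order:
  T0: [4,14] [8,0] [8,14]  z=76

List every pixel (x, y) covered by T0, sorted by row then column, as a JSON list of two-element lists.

T0:
  2·area = 56
  edge (4, 14)→(8, 0): d=(4,-14) top-left  bias=+0
  edge (8, 0)→(8, 14): d=(0,14) right/bottom  bias=-1
  edge (8, 14)→(4, 14): d=(-4,0) right/bottom  bias=-1
    (3,2)@(7, 5): e=[6,14,36] → X
    (4,2)@(9, 5): e=[34,-14,36] → .
    (3,3)@(7, 7): e=[14,14,28] → X
    (4,3)@(9, 7): e=[42,-14,28] → .
    (3,4)@(7, 9): e=[22,14,20] → X
    (4,4)@(9, 9): e=[50,-14,20] → .
    (2,5)@(5, 11): e=[2,42,12] → X
    (4,5)@(9, 11): e=[58,-14,12] → .
    (2,6)@(5, 13): e=[10,42,4] → X
    (4,6)@(9, 13): e=[66,-14,4] → .
  covered (7 px):
    . . . . . .
    . . . . . .
    . . . X . .
    . . . X . .
    . . . X . .
    . . X X . .
    . . X X . .

Answer: [[3,2],[3,3],[3,4],[2,5],[3,5],[2,6],[3,6]]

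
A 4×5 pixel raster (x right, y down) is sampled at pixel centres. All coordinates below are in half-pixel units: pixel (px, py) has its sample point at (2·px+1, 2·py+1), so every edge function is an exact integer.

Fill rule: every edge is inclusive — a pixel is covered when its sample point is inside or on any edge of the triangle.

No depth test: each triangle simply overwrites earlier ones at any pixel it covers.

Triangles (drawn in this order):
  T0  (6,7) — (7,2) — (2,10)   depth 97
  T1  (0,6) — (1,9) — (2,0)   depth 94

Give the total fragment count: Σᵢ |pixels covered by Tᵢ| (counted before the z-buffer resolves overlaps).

T0:
  2·area = 17  (B↔C swapped to make it positive)
  edge (6, 7)→(2, 10): d=(-4,3) inclusive
  edge (2, 10)→(7, 2): d=(5,-8) inclusive
  edge (7, 2)→(6, 7): d=(-1,5) inclusive
    (2,3)@(5, 7): e=[3,9,5] → █
    (3,3)@(7, 7): e=[-3,25,-5] → ·
    (1,4)@(3, 9): e=[1,3,13] → █
    (2,4)@(5, 9): e=[-5,19,3] → ·
  covered (2 px):
    · · · ·
    · · · ·
    · · · ·
    · · █ ·
    · █ · ·
T1:
  2·area = 12  (B↔C swapped to make it positive)
  edge (0, 6)→(2, 0): d=(2,-6) inclusive
  edge (2, 0)→(1, 9): d=(-1,9) inclusive
  edge (1, 9)→(0, 6): d=(-1,-3) inclusive
    (0,1)@(1, 3): e=[0,6,6] → █  [on edge]
    (1,1)@(3, 3): e=[12,-12,12] → ·
    (0,2)@(1, 5): e=[4,4,4] → █
    (1,2)@(3, 5): e=[16,-14,10] → ·
    (0,3)@(1, 7): e=[8,2,2] → █
    (1,3)@(3, 7): e=[20,-16,8] → ·
    (0,4)@(1, 9): e=[12,0,0] → █  [on edge]
    (1,4)@(3, 9): e=[24,-18,6] → ·
  covered (4 px):
    · · · ·
    █ · · ·
    █ · · ·
    █ · · ·
    █ · · ·

Final: 6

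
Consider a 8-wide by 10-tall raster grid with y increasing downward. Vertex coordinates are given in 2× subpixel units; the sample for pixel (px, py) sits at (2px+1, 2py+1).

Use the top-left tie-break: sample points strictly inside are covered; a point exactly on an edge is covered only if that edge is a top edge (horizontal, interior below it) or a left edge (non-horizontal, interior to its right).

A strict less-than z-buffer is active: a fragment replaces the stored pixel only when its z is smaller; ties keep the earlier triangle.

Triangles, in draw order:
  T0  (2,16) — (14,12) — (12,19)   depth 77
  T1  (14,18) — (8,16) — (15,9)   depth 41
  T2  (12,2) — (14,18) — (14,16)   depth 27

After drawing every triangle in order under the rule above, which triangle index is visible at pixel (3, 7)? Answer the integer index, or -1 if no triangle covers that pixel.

T0:
  2·area = 76
  edge (2, 16)→(14, 12): d=(12,-4) top-left  bias=+0
  edge (14, 12)→(12, 19): d=(-2,7) right/bottom  bias=-1
  edge (12, 19)→(2, 16): d=(-10,-3) top-left  bias=+0
    (5,6)@(11, 13): e=[0,19,57] → X  [on edge]
    (6,6)@(13, 13): e=[8,5,63] → X
    (7,6)@(15, 13): e=[16,-9,69] → .
    (2,7)@(5, 15): e=[0,57,19] → X  [on edge]
    (3,7)@(7, 15): e=[8,43,25] → X
    (4,7)@(9, 15): e=[16,29,31] → X
    (7,7)@(15, 15): e=[40,-13,49] → .
    (2,8)@(5, 17): e=[24,53,-1] → .
    (3,8)@(7, 17): e=[32,39,5] → X
    (6,8)@(13, 17): e=[56,-3,23] → .
    (3,9)@(7, 19): e=[56,35,-15] → .
    (4,9)@(9, 19): e=[64,21,-9] → .
  covered (10 px):
    . . . . . . . .
    . . . . . . . .
    . . . . . . . .
    . . . . . . . .
    . . . . . . . .
    . . . . . . . .
    . . . . . X X .
    . . X X X X X .
    . . . X X X . .
    . . . . . . . .
T1:
  2·area = 56
  edge (14, 18)→(8, 16): d=(-6,-2) top-left  bias=+0
  edge (8, 16)→(15, 9): d=(7,-7) top-left  bias=+0
  edge (15, 9)→(14, 18): d=(-1,9) right/bottom  bias=-1
    (7,4)@(15, 9): e=[56,0,0] → .  [on edge]
    (6,5)@(13, 11): e=[40,0,16] → X  [on edge]
    (7,5)@(15, 11): e=[44,14,-2] → .
    (5,6)@(11, 13): e=[24,0,32] → X  [on edge]
    (7,6)@(15, 13): e=[32,28,-4] → .
    (2,7)@(5, 15): e=[0,-28,84] → .  [on edge]
    (4,7)@(9, 15): e=[8,0,48] → X  [on edge]
    (7,7)@(15, 15): e=[20,42,-6] → .
    (3,8)@(7, 17): e=[-8,0,64] → .  [on edge]
    (4,8)@(9, 17): e=[-4,14,46] → .
    (5,8)@(11, 17): e=[0,28,28] → X  [on edge]
    (7,8)@(15, 17): e=[8,56,-8] → .
    (2,9)@(5, 19): e=[-24,0,80] → .  [on edge]
  covered (8 px):
    . . . . . . . .
    . . . . . . . .
    . . . . . . . .
    . . . . . . . .
    . . . . . . . .
    . . . . . . X .
    . . . . . X X .
    . . . . X X X .
    . . . . . X X .
    . . . . . . . .
T2:
  2·area = 4  (B↔C swapped to make it positive)
  edge (12, 2)→(14, 16): d=(2,14) right/bottom  bias=-1
  edge (14, 16)→(14, 18): d=(0,2) right/bottom  bias=-1
  edge (14, 18)→(12, 2): d=(-2,-16) top-left  bias=+0
    (6,4)@(13, 9): e=[0,2,2] → .  [on edge]
  covered (0 px):
    . . . . . . . .
    . . . . . . . .
    . . . . . . . .
    . . . . . . . .
    . . . . . . . .
    . . . . . . . .
    . . . . . . . .
    . . . . . . . .
    . . . . . . . .
    . . . . . . . .

Z-buffer (winner per pixel, '.' = empty):
  . . . . . . . .
  . . . . . . . .
  . . . . . . . .
  . . . . . . . .
  . . . . . . . .
  . . . . . . 1 .
  . . . . . 1 1 .
  . . 0 0 1 1 1 .
  . . . 0 0 1 1 .
  . . . . . . . .

Final: 0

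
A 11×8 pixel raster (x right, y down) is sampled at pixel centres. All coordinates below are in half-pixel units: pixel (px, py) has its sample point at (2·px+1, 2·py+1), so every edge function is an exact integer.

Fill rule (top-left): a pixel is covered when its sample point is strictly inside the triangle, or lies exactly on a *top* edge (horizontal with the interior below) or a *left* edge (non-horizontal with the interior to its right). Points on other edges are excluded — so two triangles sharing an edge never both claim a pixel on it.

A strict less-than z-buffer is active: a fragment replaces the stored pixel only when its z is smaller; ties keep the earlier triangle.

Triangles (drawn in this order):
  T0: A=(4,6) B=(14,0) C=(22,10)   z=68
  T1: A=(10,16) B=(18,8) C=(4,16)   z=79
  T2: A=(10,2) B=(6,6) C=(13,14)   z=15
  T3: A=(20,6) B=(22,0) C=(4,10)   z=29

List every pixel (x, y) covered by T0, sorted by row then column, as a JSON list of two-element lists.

T0:
  2·area = 148
  edge (4, 6)→(14, 0): d=(10,-6) top-left  bias=+0
  edge (14, 0)→(22, 10): d=(8,10) right/bottom  bias=-1
  edge (22, 10)→(4, 6): d=(-18,-4) top-left  bias=+0
    (6,0)@(13, 1): e=[4,18,126] → █
    (7,0)@(15, 1): e=[16,-2,134] → ·
    (4,1)@(9, 3): e=[0,74,74] → █  [on edge]
    (5,1)@(11, 3): e=[12,54,82] → █
    (7,1)@(15, 3): e=[36,14,98] → █
    (8,1)@(17, 3): e=[48,-6,106] → ·
    (3,2)@(7, 5): e=[8,110,30] → █
    (8,2)@(17, 5): e=[68,10,70] → █
    (9,2)@(19, 5): e=[80,-10,78] → ·
    (3,3)@(7, 7): e=[28,126,-6] → ·
    (4,3)@(9, 7): e=[40,106,2] → █
    (9,3)@(19, 7): e=[100,6,42] → █
  covered (19 px):
    · · · · · · █ · · · ·
    · · · · █ █ █ █ · · ·
    · · · █ █ █ █ █ █ · ·
    · · · · █ █ █ █ █ █ ·
    · · · · · · · · · █ █
    · · · · · · · · · · ·
    · · · · · · · · · · ·
    · · · · · · · · · · ·
T1:
  2·area = 48  (B↔C swapped to make it positive)
  edge (10, 16)→(4, 16): d=(-6,0) right/bottom  bias=-1
  edge (4, 16)→(18, 8): d=(14,-8) top-left  bias=+0
  edge (18, 8)→(10, 16): d=(-8,8) right/bottom  bias=-1
    (10,2)@(21, 5): e=[66,-18,0] → ·  [on edge]
    (9,3)@(19, 7): e=[54,-6,0] → ·  [on edge]
    (8,4)@(17, 9): e=[42,6,0] → ·  [on edge]
    (6,5)@(13, 11): e=[30,2,16] → █
    (7,5)@(15, 11): e=[30,18,0] → ·  [on edge]
    (5,6)@(11, 13): e=[18,14,16] → █
    (6,6)@(13, 13): e=[18,30,0] → ·  [on edge]
    (3,7)@(7, 15): e=[6,10,32] → █
    (4,7)@(9, 15): e=[6,26,16] → █
    (5,7)@(11, 15): e=[6,42,0] → ·  [on edge]
  covered (4 px):
    · · · · · · · · · · ·
    · · · · · · · · · · ·
    · · · · · · · · · · ·
    · · · · · · · · · · ·
    · · · · · · · · · · ·
    · · · · · · █ · · · ·
    · · · · · █ · · · · ·
    · · · █ █ · · · · · ·
T2:
  2·area = 60  (B↔C swapped to make it positive)
  edge (10, 2)→(13, 14): d=(3,12) right/bottom  bias=-1
  edge (13, 14)→(6, 6): d=(-7,-8) top-left  bias=+0
  edge (6, 6)→(10, 2): d=(4,-4) top-left  bias=+0
    (5,0)@(11, 1): e=[-15,75,0] → ·  [on edge]
    (4,1)@(9, 3): e=[15,45,0] → █  [on edge]
    (5,1)@(11, 3): e=[-9,61,8] → ·
    (3,2)@(7, 5): e=[45,15,0] → █  [on edge]
    (5,2)@(11, 5): e=[-3,47,16] → ·
    (2,3)@(5, 7): e=[75,-15,0] → ·  [on edge]
    (3,3)@(7, 7): e=[51,1,8] → █
    (5,3)@(11, 7): e=[3,33,24] → █
    (6,3)@(13, 7): e=[-21,49,32] → ·
    (1,4)@(3, 9): e=[105,-45,0] → ·  [on edge]
    (3,4)@(7, 9): e=[57,-13,16] → ·
    (4,4)@(9, 9): e=[33,3,24] → █
    (0,5)@(1, 11): e=[135,-75,0] → ·  [on edge]
  covered (9 px):
    · · · · · · · · · · ·
    · · · · █ · · · · · ·
    · · · █ █ · · · · · ·
    · · · █ █ █ · · · · ·
    · · · · █ █ · · · · ·
    · · · · · █ · · · · ·
    · · · · · · · · · · ·
    · · · · · · · · · · ·
T3:
  2·area = 88  (B↔C swapped to make it positive)
  edge (20, 6)→(4, 10): d=(-16,4) right/bottom  bias=-1
  edge (4, 10)→(22, 0): d=(18,-10) top-left  bias=+0
  edge (22, 0)→(20, 6): d=(-2,6) right/bottom  bias=-1
    (10,0)@(21, 1): e=[76,8,4] → █
    (8,1)@(17, 3): e=[60,4,24] → █
    (9,1)@(19, 3): e=[52,24,12] → █
    (10,1)@(21, 3): e=[44,44,0] → ·  [on edge]
    (6,2)@(13, 5): e=[44,0,44] → █  [on edge]
    (7,2)@(15, 5): e=[36,20,32] → █
    (10,2)@(21, 5): e=[12,80,-4] → ·
    (5,3)@(11, 7): e=[20,16,52] → █
    (8,3)@(17, 7): e=[-4,76,16] → ·
    (9,3)@(19, 7): e=[-12,96,4] → ·
    (3,4)@(7, 9): e=[4,12,72] → █
    (4,4)@(9, 9): e=[-4,32,60] → ·
    (9,4)@(19, 9): e=[-44,132,0] → ·  [on edge]
    (8,7)@(17, 15): e=[-132,220,0] → ·  [on edge]
  covered (11 px):
    · · · · · · · · · · █
    · · · · · · · · █ █ ·
    · · · · · · █ █ █ █ ·
    · · · · · █ █ █ · · ·
    · · · █ · · · · · · ·
    · · · · · · · · · · ·
    · · · · · · · · · · ·
    · · · · · · · · · · ·

Answer: [[6,0],[4,1],[5,1],[6,1],[7,1],[3,2],[4,2],[5,2],[6,2],[7,2],[8,2],[4,3],[5,3],[6,3],[7,3],[8,3],[9,3],[9,4],[10,4]]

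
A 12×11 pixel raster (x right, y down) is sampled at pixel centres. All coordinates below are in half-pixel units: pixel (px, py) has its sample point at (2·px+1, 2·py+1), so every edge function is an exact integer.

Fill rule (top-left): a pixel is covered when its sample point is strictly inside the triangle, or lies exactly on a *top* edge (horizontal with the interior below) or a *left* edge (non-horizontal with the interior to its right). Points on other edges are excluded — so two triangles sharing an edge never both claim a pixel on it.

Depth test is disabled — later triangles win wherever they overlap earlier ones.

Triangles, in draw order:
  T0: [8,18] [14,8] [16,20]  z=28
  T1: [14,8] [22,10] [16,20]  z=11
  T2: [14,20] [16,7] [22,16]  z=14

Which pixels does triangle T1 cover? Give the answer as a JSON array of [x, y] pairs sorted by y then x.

T0:
  2·area = 92
  edge (8, 18)→(14, 8): d=(6,-10) top-left  bias=+0
  edge (14, 8)→(16, 20): d=(2,12) right/bottom  bias=-1
  edge (16, 20)→(8, 18): d=(-8,-2) top-left  bias=+0
    (8,1)@(17, 3): e=[0,-46,138] → .  [on edge]
    (6,5)@(13, 11): e=[8,18,66] → X
    (7,5)@(15, 11): e=[28,-6,70] → .
    (5,6)@(11, 13): e=[0,46,46] → X  [on edge]
    (7,6)@(15, 13): e=[40,-2,54] → .
    (5,7)@(11, 15): e=[12,50,30] → X
    (7,7)@(15, 15): e=[52,2,38] → X
    (8,7)@(17, 15): e=[72,-22,42] → .
    (4,8)@(9, 17): e=[4,78,10] → X
    (8,8)@(17, 17): e=[84,-18,26] → .
    (4,9)@(9, 19): e=[16,82,-6] → .
    (5,9)@(11, 19): e=[36,58,-2] → .
  covered (12 px):
    . . . . . . . . . . . .
    . . . . . . . . . . . .
    . . . . . . . . . . . .
    . . . . . . . . . . . .
    . . . . . . . . . . . .
    . . . . . . X . . . . .
    . . . . . X X . . . . .
    . . . . . X X X . . . .
    . . . . X X X X . . . .
    . . . . . . X X . . . .
    . . . . . . . . . . . .
T1:
  2·area = 92
  edge (14, 8)→(22, 10): d=(8,2) right/bottom  bias=-1
  edge (22, 10)→(16, 20): d=(-6,10) right/bottom  bias=-1
  edge (16, 20)→(14, 8): d=(-2,-12) top-left  bias=+0
    (7,4)@(15, 9): e=[6,76,10] → X
    (8,4)@(17, 9): e=[2,56,34] → X
    (9,4)@(19, 9): e=[-2,36,58] → .
    (7,5)@(15, 11): e=[22,64,6] → X
    (9,5)@(19, 11): e=[14,24,54] → X
    (10,5)@(21, 11): e=[10,4,78] → X
    (11,5)@(23, 11): e=[6,-16,102] → .
    (7,6)@(15, 13): e=[38,52,2] → X
    (10,6)@(21, 13): e=[26,-8,74] → .
    (7,7)@(15, 15): e=[54,40,-2] → .
    (8,7)@(17, 15): e=[50,20,22] → X
    (9,7)@(19, 15): e=[46,0,46] → .  [on edge]
  covered (11 px):
    . . . . . . . . . . . .
    . . . . . . . . . . . .
    . . . . . . . . . . . .
    . . . . . . . . . . . .
    . . . . . . . X X . . .
    . . . . . . . X X X X .
    . . . . . . . X X X . .
    . . . . . . . . X . . .
    . . . . . . . . X . . .
    . . . . . . . . . . . .
    . . . . . . . . . . . .
T2:
  2·area = 96
  edge (14, 20)→(16, 7): d=(2,-13) top-left  bias=+0
  edge (16, 7)→(22, 16): d=(6,9) right/bottom  bias=-1
  edge (22, 16)→(14, 20): d=(-8,4) right/bottom  bias=-1
    (8,4)@(17, 9): e=[17,3,76] → X
    (9,4)@(19, 9): e=[43,-15,68] → .
    (8,5)@(17, 11): e=[21,15,60] → X
    (9,5)@(19, 11): e=[47,-3,52] → .
    (8,6)@(17, 13): e=[25,27,44] → X
    (9,6)@(19, 13): e=[51,9,36] → X
    (10,6)@(21, 13): e=[77,-9,28] → .
    (7,7)@(15, 15): e=[3,57,36] → X
    (10,7)@(21, 15): e=[81,3,12] → X
    (11,7)@(23, 15): e=[107,-15,4] → .
    (7,8)@(15, 17): e=[7,69,20] → X
    (10,8)@(21, 17): e=[85,15,-4] → .
  covered (12 px):
    . . . . . . . . . . . .
    . . . . . . . . . . . .
    . . . . . . . . . . . .
    . . . . . . . . . . . .
    . . . . . . . . X . . .
    . . . . . . . . X . . .
    . . . . . . . . X X . .
    . . . . . . . X X X X .
    . . . . . . . X X X . .
    . . . . . . . X . . . .
    . . . . . . . . . . . .

Result: [[7,4],[8,4],[7,5],[8,5],[9,5],[10,5],[7,6],[8,6],[9,6],[8,7],[8,8]]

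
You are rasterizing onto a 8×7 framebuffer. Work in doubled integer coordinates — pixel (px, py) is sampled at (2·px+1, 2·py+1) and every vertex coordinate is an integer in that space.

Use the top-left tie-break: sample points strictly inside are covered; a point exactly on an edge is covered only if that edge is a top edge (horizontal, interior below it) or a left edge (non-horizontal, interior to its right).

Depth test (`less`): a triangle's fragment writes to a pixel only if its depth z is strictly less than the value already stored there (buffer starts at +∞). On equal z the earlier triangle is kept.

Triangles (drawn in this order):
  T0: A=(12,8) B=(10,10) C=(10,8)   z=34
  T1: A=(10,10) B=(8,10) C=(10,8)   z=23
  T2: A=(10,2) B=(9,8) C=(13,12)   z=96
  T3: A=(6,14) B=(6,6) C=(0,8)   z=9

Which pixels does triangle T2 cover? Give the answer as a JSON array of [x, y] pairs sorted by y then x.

T0:
  2·area = 4
  edge (12, 8)→(10, 10): d=(-2,2) right/bottom  bias=-1
  edge (10, 10)→(10, 8): d=(0,-2) top-left  bias=+0
  edge (10, 8)→(12, 8): d=(2,0) top-left  bias=+0
    (7,2)@(15, 5): e=[0,10,-6] → ·  [on edge]
    (6,3)@(13, 7): e=[0,6,-2] → ·  [on edge]
    (5,4)@(11, 9): e=[0,2,2] → ·  [on edge]
    (4,5)@(9, 11): e=[0,-2,6] → ·  [on edge]
    (3,6)@(7, 13): e=[0,-6,10] → ·  [on edge]
  covered (0 px):
    · · · · · · · ·
    · · · · · · · ·
    · · · · · · · ·
    · · · · · · · ·
    · · · · · · · ·
    · · · · · · · ·
    · · · · · · · ·
T1:
  2·area = 4
  edge (10, 10)→(8, 10): d=(-2,0) right/bottom  bias=-1
  edge (8, 10)→(10, 8): d=(2,-2) top-left  bias=+0
  edge (10, 8)→(10, 10): d=(0,2) right/bottom  bias=-1
    (7,1)@(15, 3): e=[14,0,-10] → ·  [on edge]
    (6,2)@(13, 5): e=[10,0,-6] → ·  [on edge]
    (5,3)@(11, 7): e=[6,0,-2] → ·  [on edge]
    (4,4)@(9, 9): e=[2,0,2] → #  [on edge]
    (5,4)@(11, 9): e=[2,4,-2] → ·
    (3,5)@(7, 11): e=[-2,0,6] → ·  [on edge]
    (4,5)@(9, 11): e=[-2,4,2] → ·
    (2,6)@(5, 13): e=[-6,0,10] → ·  [on edge]
  covered (1 px):
    · · · · · · · ·
    · · · · · · · ·
    · · · · · · · ·
    · · · · · · · ·
    · · · · # · · ·
    · · · · · · · ·
    · · · · · · · ·
T2:
  2·area = 28  (B↔C swapped to make it positive)
  edge (10, 2)→(13, 12): d=(3,10) right/bottom  bias=-1
  edge (13, 12)→(9, 8): d=(-4,-4) top-left  bias=+0
  edge (9, 8)→(10, 2): d=(1,-6) top-left  bias=+0
    (5,3)@(11, 7): e=[5,12,11] → #
    (6,3)@(13, 7): e=[-15,20,23] → ·
    (5,4)@(11, 9): e=[11,4,13] → #
    (6,4)@(13, 9): e=[-9,12,25] → ·
    (5,5)@(11, 11): e=[17,-4,15] → ·
  covered (2 px):
    · · · · · · · ·
    · · · · · · · ·
    · · · · · · · ·
    · · · · · # · ·
    · · · · · # · ·
    · · · · · · · ·
    · · · · · · · ·
T3:
  2·area = 48  (B↔C swapped to make it positive)
  edge (6, 14)→(0, 8): d=(-6,-6) top-left  bias=+0
  edge (0, 8)→(6, 6): d=(6,-2) top-left  bias=+0
  edge (6, 6)→(6, 14): d=(0,8) right/bottom  bias=-1
    (7,1)@(15, 3): e=[120,0,-72] → ·  [on edge]
    (4,2)@(9, 5): e=[72,0,-24] → ·  [on edge]
    (1,3)@(3, 7): e=[24,0,24] → #  [on edge]
    (2,3)@(5, 7): e=[36,4,8] → #
    (3,3)@(7, 7): e=[48,8,-8] → ·
    (0,4)@(1, 9): e=[0,8,40] → #  [on edge]
    (3,4)@(7, 9): e=[36,20,-8] → ·
    (0,5)@(1, 11): e=[-12,20,40] → ·
    (1,5)@(3, 11): e=[0,24,24] → #  [on edge]
    (3,5)@(7, 11): e=[24,32,-8] → ·
    (1,6)@(3, 13): e=[-12,36,24] → ·
    (2,6)@(5, 13): e=[0,40,8] → #  [on edge]
  covered (8 px):
    · · · · · · · ·
    · · · · · · · ·
    · · · · · · · ·
    · # # · · · · ·
    # # # · · · · ·
    · # # · · · · ·
    · · # · · · · ·

Answer: [[5,3],[5,4]]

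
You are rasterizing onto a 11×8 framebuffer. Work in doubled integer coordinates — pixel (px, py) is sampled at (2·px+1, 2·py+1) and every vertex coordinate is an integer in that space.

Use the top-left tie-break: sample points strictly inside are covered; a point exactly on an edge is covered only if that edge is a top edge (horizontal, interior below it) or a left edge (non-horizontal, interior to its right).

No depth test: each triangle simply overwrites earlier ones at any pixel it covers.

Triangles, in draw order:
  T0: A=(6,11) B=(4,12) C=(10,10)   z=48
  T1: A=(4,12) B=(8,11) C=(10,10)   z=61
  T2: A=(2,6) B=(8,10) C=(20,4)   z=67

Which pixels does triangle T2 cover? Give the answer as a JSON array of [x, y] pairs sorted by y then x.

T0:
  2·area = 2  (B↔C swapped to make it positive)
  edge (6, 11)→(10, 10): d=(4,-1) top-left  bias=+0
  edge (10, 10)→(4, 12): d=(-6,2) right/bottom  bias=-1
  edge (4, 12)→(6, 11): d=(2,-1) top-left  bias=+0
    (9,3)@(19, 7): e=[-3,0,5] → ·  [on edge]
    (6,4)@(13, 9): e=[-1,0,3] → ·  [on edge]
    (3,5)@(7, 11): e=[1,0,1] → ·  [on edge]
    (0,6)@(1, 13): e=[3,0,-1] → ·  [on edge]
  covered (0 px):
    · · · · · · · · · · ·
    · · · · · · · · · · ·
    · · · · · · · · · · ·
    · · · · · · · · · · ·
    · · · · · · · · · · ·
    · · · · · · · · · · ·
    · · · · · · · · · · ·
    · · · · · · · · · · ·
T1:
  2·area = 2  (B↔C swapped to make it positive)
  edge (4, 12)→(10, 10): d=(6,-2) top-left  bias=+0
  edge (10, 10)→(8, 11): d=(-2,1) right/bottom  bias=-1
  edge (8, 11)→(4, 12): d=(-4,1) right/bottom  bias=-1
    (9,3)@(19, 7): e=[0,-3,5] → ·  [on edge]
    (6,4)@(13, 9): e=[0,-1,3] → ·  [on edge]
    (3,5)@(7, 11): e=[0,1,1] → █  [on edge]
    (4,5)@(9, 11): e=[4,-1,-1] → ·
    (0,6)@(1, 13): e=[0,3,-1] → ·  [on edge]
    (3,6)@(7, 13): e=[12,-3,-7] → ·
  covered (1 px):
    · · · · · · · · · · ·
    · · · · · · · · · · ·
    · · · · · · · · · · ·
    · · · · · · · · · · ·
    · · · · · · · · · · ·
    · · · █ · · · · · · ·
    · · · · · · · · · · ·
    · · · · · · · · · · ·
T2:
  2·area = 84  (B↔C swapped to make it positive)
  edge (2, 6)→(20, 4): d=(18,-2) top-left  bias=+0
  edge (20, 4)→(8, 10): d=(-12,6) right/bottom  bias=-1
  edge (8, 10)→(2, 6): d=(-6,-4) top-left  bias=+0
    (5,2)@(11, 5): e=[0,42,42] → █  [on edge]
    (6,2)@(13, 5): e=[4,30,50] → █
    (7,2)@(15, 5): e=[8,18,58] → █
    (8,2)@(17, 5): e=[12,6,66] → █
    (9,2)@(19, 5): e=[16,-6,74] → ·
    (2,3)@(5, 7): e=[24,54,6] → █
    (3,3)@(7, 7): e=[28,42,14] → █
    (4,3)@(9, 7): e=[32,30,22] → █
    (7,3)@(15, 7): e=[44,-6,46] → ·
    (8,3)@(17, 7): e=[48,-18,54] → ·
    (2,4)@(5, 9): e=[60,30,-6] → ·
    (3,4)@(7, 9): e=[64,18,2] → █
  covered (11 px):
    · · · · · · · · · · ·
    · · · · · · · · · · ·
    · · · · · █ █ █ █ · ·
    · · █ █ █ █ █ · · · ·
    · · · █ █ · · · · · ·
    · · · · · · · · · · ·
    · · · · · · · · · · ·
    · · · · · · · · · · ·

Final: [[5,2],[6,2],[7,2],[8,2],[2,3],[3,3],[4,3],[5,3],[6,3],[3,4],[4,4]]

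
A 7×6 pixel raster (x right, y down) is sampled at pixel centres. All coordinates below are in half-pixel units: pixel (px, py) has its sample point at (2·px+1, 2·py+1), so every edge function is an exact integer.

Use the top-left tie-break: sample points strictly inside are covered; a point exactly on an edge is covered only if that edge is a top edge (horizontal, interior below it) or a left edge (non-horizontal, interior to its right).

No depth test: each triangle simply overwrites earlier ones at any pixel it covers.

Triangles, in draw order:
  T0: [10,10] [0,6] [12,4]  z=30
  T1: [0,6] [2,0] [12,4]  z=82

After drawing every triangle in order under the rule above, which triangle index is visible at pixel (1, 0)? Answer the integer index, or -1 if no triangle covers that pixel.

T0:
  2·area = 68
  edge (10, 10)→(0, 6): d=(-10,-4) top-left  bias=+0
  edge (0, 6)→(12, 4): d=(12,-2) top-left  bias=+0
  edge (12, 4)→(10, 10): d=(-2,6) right/bottom  bias=-1
    (6,0)@(13, 1): e=[102,-34,0] → ·  [on edge]
    (3,2)@(7, 5): e=[38,2,28] → █
    (4,2)@(9, 5): e=[46,6,16] → █
    (5,2)@(11, 5): e=[54,10,4] → █
    (6,2)@(13, 5): e=[62,14,-8] → ·
    (1,3)@(3, 7): e=[2,18,48] → █
    (2,3)@(5, 7): e=[10,22,36] → █
    (5,3)@(11, 7): e=[34,34,0] → ·  [on edge]
    (1,4)@(3, 9): e=[-18,42,44] → ·
    (2,4)@(5, 9): e=[-10,46,32] → ·
    (3,4)@(7, 9): e=[-2,50,20] → ·
    (4,4)@(9, 9): e=[6,54,8] → █
  covered (8 px):
    · · · · · · ·
    · · · · · · ·
    · · · █ █ █ ·
    · █ █ █ █ · ·
    · · · · █ · ·
    · · · · · · ·
T1:
  2·area = 68
  edge (0, 6)→(2, 0): d=(2,-6) top-left  bias=+0
  edge (2, 0)→(12, 4): d=(10,4) right/bottom  bias=-1
  edge (12, 4)→(0, 6): d=(-12,2) right/bottom  bias=-1
    (1,0)@(3, 1): e=[8,6,54] → █
    (2,0)@(5, 1): e=[20,-2,50] → ·
    (0,1)@(1, 3): e=[0,34,34] → █  [on edge]
    (2,1)@(5, 3): e=[24,18,26] → █
    (3,1)@(7, 3): e=[36,10,22] → █
    (4,1)@(9, 3): e=[48,2,18] → █
    (5,1)@(11, 3): e=[60,-6,14] → ·
    (0,2)@(1, 5): e=[4,54,10] → █
    (3,2)@(7, 5): e=[40,30,-2] → ·
    (4,2)@(9, 5): e=[52,22,-6] → ·
    (0,3)@(1, 7): e=[8,74,-14] → ·
    (1,3)@(3, 7): e=[20,66,-18] → ·
  covered (9 px):
    · █ · · · · ·
    █ █ █ █ █ · ·
    █ █ █ · · · ·
    · · · · · · ·
    · · · · · · ·
    · · · · · · ·

Z-buffer (winner per pixel, '.' = empty):
  . 1 . . . . .
  1 1 1 1 1 . .
  1 1 1 0 0 0 .
  . 0 0 0 0 . .
  . . . . 0 . .
  . . . . . . .

Result: 1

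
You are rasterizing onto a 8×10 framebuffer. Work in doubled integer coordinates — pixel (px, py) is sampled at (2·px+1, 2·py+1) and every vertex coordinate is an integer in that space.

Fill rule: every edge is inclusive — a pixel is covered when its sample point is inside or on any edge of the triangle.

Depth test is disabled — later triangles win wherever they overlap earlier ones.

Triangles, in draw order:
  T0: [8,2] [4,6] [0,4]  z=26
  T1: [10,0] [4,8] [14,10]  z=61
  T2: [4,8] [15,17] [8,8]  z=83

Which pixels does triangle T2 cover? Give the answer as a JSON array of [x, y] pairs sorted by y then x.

T0:
  2·area = 24
  edge (8, 2)→(4, 6): d=(-4,4) inclusive
  edge (4, 6)→(0, 4): d=(-4,-2) inclusive
  edge (0, 4)→(8, 2): d=(8,-2) inclusive
    (4,0)@(9, 1): e=[0,30,-6] → ·  [on edge]
    (2,1)@(5, 3): e=[8,14,2] → █
    (3,1)@(7, 3): e=[0,18,6] → █  [on edge]
    (4,1)@(9, 3): e=[-8,22,10] → ·
    (1,2)@(3, 5): e=[8,2,14] → █
    (2,2)@(5, 5): e=[0,6,18] → █  [on edge]
    (3,2)@(7, 5): e=[-8,10,22] → ·
    (1,3)@(3, 7): e=[0,-6,30] → ·  [on edge]
    (2,3)@(5, 7): e=[-8,-2,34] → ·
    (0,4)@(1, 9): e=[0,-18,42] → ·  [on edge]
  covered (4 px):
    · · · · · · · ·
    · · █ █ · · · ·
    · █ █ · · · · ·
    · · · · · · · ·
    · · · · · · · ·
    · · · · · · · ·
    · · · · · · · ·
    · · · · · · · ·
    · · · · · · · ·
    · · · · · · · ·
T1:
  2·area = 92  (B↔C swapped to make it positive)
  edge (10, 0)→(14, 10): d=(4,10) inclusive
  edge (14, 10)→(4, 8): d=(-10,-2) inclusive
  edge (4, 8)→(10, 0): d=(6,-8) inclusive
    (4,1)@(9, 3): e=[22,60,10] → █
    (5,1)@(11, 3): e=[2,64,26] → █
    (6,1)@(13, 3): e=[-18,68,42] → ·
    (3,2)@(7, 5): e=[50,36,6] → █
    (6,2)@(13, 5): e=[-10,48,54] → ·
    (2,3)@(5, 7): e=[78,12,2] → █
    (6,3)@(13, 7): e=[-2,28,66] → ·
    (2,4)@(5, 9): e=[86,-8,14] → ·
    (3,4)@(7, 9): e=[66,-4,30] → ·
    (4,4)@(9, 9): e=[46,0,46] → █  [on edge]
    (6,4)@(13, 9): e=[6,8,78] → █
    (7,4)@(15, 9): e=[-14,12,94] → ·
  covered (12 px):
    · · · · · · · ·
    · · · · █ █ · ·
    · · · █ █ █ · ·
    · · █ █ █ █ · ·
    · · · · █ █ █ ·
    · · · · · · · ·
    · · · · · · · ·
    · · · · · · · ·
    · · · · · · · ·
    · · · · · · · ·
T2:
  2·area = 36  (B↔C swapped to make it positive)
  edge (4, 8)→(8, 8): d=(4,0) inclusive
  edge (8, 8)→(15, 17): d=(7,9) inclusive
  edge (15, 17)→(4, 8): d=(-11,-9) inclusive
    (3,4)@(7, 9): e=[4,16,16] → █
    (4,4)@(9, 9): e=[4,-2,34] → ·
    (3,5)@(7, 11): e=[12,30,-6] → ·
    (4,5)@(9, 11): e=[12,12,12] → █
    (5,5)@(11, 11): e=[12,-6,30] → ·
    (4,6)@(9, 13): e=[20,26,-10] → ·
    (5,6)@(11, 13): e=[20,8,8] → █
    (6,6)@(13, 13): e=[20,-10,26] → ·
    (5,7)@(11, 15): e=[28,22,-14] → ·
    (6,7)@(13, 15): e=[28,4,4] → █
    (7,7)@(15, 15): e=[28,-14,22] → ·
    (6,8)@(13, 17): e=[36,18,-18] → ·
    (7,8)@(15, 17): e=[36,0,0] → █  [on edge]
  covered (5 px):
    · · · · · · · ·
    · · · · · · · ·
    · · · · · · · ·
    · · · · · · · ·
    · · · █ · · · ·
    · · · · █ · · ·
    · · · · · █ · ·
    · · · · · · █ ·
    · · · · · · · █
    · · · · · · · ·

Final: [[3,4],[4,5],[5,6],[6,7],[7,8]]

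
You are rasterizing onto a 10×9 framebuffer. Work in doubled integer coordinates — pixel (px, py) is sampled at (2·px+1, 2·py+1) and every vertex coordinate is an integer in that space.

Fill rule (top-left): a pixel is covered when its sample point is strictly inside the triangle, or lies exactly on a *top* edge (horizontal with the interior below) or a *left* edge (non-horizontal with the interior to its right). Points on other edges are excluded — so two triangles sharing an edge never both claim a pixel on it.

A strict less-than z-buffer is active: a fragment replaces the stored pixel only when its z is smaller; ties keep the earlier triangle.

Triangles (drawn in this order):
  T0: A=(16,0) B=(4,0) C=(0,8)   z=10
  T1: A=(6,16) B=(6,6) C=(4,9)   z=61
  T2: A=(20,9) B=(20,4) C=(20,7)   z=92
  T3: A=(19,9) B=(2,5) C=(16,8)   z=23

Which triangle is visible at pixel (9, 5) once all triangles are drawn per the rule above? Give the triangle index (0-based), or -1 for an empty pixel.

T0:
  2·area = 96  (B↔C swapped to make it positive)
  edge (16, 0)→(0, 8): d=(-16,8) right/bottom  bias=-1
  edge (0, 8)→(4, 0): d=(4,-8) top-left  bias=+0
  edge (4, 0)→(16, 0): d=(12,0) top-left  bias=+0
    (2,0)@(5, 1): e=[72,12,12] → X
    (3,0)@(7, 1): e=[56,28,12] → X
    (4,0)@(9, 1): e=[40,44,12] → X
    (5,0)@(11, 1): e=[24,60,12] → X
    (6,0)@(13, 1): e=[8,76,12] → X
    (7,0)@(15, 1): e=[-8,92,12] → .
    (1,1)@(3, 3): e=[56,4,36] → X
    (5,1)@(11, 3): e=[-8,68,36] → .
    (6,1)@(13, 3): e=[-24,84,36] → .
    (1,2)@(3, 5): e=[24,12,60] → X
    (3,2)@(7, 5): e=[-8,44,60] → .
    (4,2)@(9, 5): e=[-24,60,60] → .
  covered (12 px):
    . . X X X X X . . .
    . X X X X . . . . .
    . X X . . . . . . .
    X . . . . . . . . .
    . . . . . . . . . .
    . . . . . . . . . .
    . . . . . . . . . .
    . . . . . . . . . .
    . . . . . . . . . .
T1:
  2·area = 20  (B↔C swapped to make it positive)
  edge (6, 16)→(4, 9): d=(-2,-7) top-left  bias=+0
  edge (4, 9)→(6, 6): d=(2,-3) top-left  bias=+0
  edge (6, 6)→(6, 16): d=(0,10) right/bottom  bias=-1
    (2,4)@(5, 9): e=[7,3,10] → X
    (3,4)@(7, 9): e=[21,9,-10] → .
    (2,5)@(5, 11): e=[3,7,10] → X
    (3,5)@(7, 11): e=[17,13,-10] → .
    (2,6)@(5, 13): e=[-1,11,10] → .
  covered (2 px):
    . . . . . . . . . .
    . . . . . . . . . .
    . . . . . . . . . .
    . . . . . . . . . .
    . . X . . . . . . .
    . . X . . . . . . .
    . . . . . . . . . .
    . . . . . . . . . .
    . . . . . . . . . .
T2:
  degenerate (2·area = 0) — covers nothing
T3:
  2·area = 5
  edge (19, 9)→(2, 5): d=(-17,-4) top-left  bias=+0
  edge (2, 5)→(16, 8): d=(14,3) right/bottom  bias=-1
  edge (16, 8)→(19, 9): d=(3,1) right/bottom  bias=-1
    (0,1)@(1, 3): e=[30,-25,0] → .  [on edge]
    (3,2)@(7, 5): e=[20,-15,0] → .  [on edge]
    (5,3)@(11, 7): e=[2,1,2] → X
    (6,3)@(13, 7): e=[10,-5,0] → .  [on edge]
    (5,4)@(11, 9): e=[-32,29,8] → .
    (9,4)@(19, 9): e=[0,5,0] → .  [on edge]
  covered (1 px):
    . . . . . . . . . .
    . . . . . . . . . .
    . . . . . . . . . .
    . . . . . X . . . .
    . . . . . . . . . .
    . . . . . . . . . .
    . . . . . . . . . .
    . . . . . . . . . .
    . . . . . . . . . .

Z-buffer (winner per pixel, '.' = empty):
  . . 0 0 0 0 0 . . .
  . 0 0 0 0 . . . . .
  . 0 0 . . . . . . .
  0 . . . . 3 . . . .
  . . 1 . . . . . . .
  . . 1 . . . . . . .
  . . . . . . . . . .
  . . . . . . . . . .
  . . . . . . . . . .

Answer: -1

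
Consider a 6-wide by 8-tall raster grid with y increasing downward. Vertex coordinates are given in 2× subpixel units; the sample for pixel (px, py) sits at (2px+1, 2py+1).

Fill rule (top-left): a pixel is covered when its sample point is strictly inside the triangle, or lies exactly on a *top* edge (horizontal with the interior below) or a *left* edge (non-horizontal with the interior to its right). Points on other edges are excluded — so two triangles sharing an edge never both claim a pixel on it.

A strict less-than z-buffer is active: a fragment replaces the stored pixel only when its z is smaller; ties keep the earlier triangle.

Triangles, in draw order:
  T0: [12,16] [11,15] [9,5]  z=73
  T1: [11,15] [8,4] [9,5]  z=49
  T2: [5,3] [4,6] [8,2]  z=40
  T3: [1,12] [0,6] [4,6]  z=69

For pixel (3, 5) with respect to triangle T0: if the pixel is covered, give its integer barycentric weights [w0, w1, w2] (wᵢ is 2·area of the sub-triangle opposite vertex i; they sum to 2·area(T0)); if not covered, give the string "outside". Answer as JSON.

T0:
  2·area = 8
  edge (12, 16)→(11, 15): d=(-1,-1) top-left  bias=+0
  edge (11, 15)→(9, 5): d=(-2,-10) top-left  bias=+0
  edge (9, 5)→(12, 16): d=(3,11) right/bottom  bias=-1
    (0,2)@(1, 5): e=[0,-80,88] → ·  [on edge]
    (4,2)@(9, 5): e=[8,0,0] → ·  [on edge]
    (1,3)@(3, 7): e=[0,-64,72] → ·  [on edge]
    (2,4)@(5, 9): e=[0,-48,56] → ·  [on edge]
    (3,5)@(7, 11): e=[0,-32,40] → ·  [on edge]
    (4,6)@(9, 13): e=[0,-16,24] → ·  [on edge]
    (5,6)@(11, 13): e=[2,4,2] → █
    (5,7)@(11, 15): e=[0,0,8] → █  [on edge]
  covered (2 px):
    · · · · · ·
    · · · · · ·
    · · · · · ·
    · · · · · ·
    · · · · · ·
    · · · · · ·
    · · · · · █
    · · · · · █
T1:
  2·area = 8
  edge (11, 15)→(8, 4): d=(-3,-11) top-left  bias=+0
  edge (8, 4)→(9, 5): d=(1,1) right/bottom  bias=-1
  edge (9, 5)→(11, 15): d=(2,10) right/bottom  bias=-1
    (2,0)@(5, 1): e=[-24,0,32] → ·  [on edge]
    (3,1)@(7, 3): e=[-8,0,16] → ·  [on edge]
    (4,2)@(9, 5): e=[8,0,0] → ·  [on edge]
    (4,3)@(9, 7): e=[2,2,4] → █
    (5,3)@(11, 7): e=[24,0,-16] → ·  [on edge]
    (4,4)@(9, 9): e=[-4,4,8] → ·
    (5,7)@(11, 15): e=[0,8,0] → ·  [on edge]
  covered (1 px):
    · · · · · ·
    · · · · · ·
    · · · · · ·
    · · · · █ ·
    · · · · · ·
    · · · · · ·
    · · · · · ·
    · · · · · ·
T2:
  2·area = 8  (B↔C swapped to make it positive)
  edge (5, 3)→(8, 2): d=(3,-1) top-left  bias=+0
  edge (8, 2)→(4, 6): d=(-4,4) right/bottom  bias=-1
  edge (4, 6)→(5, 3): d=(1,-3) top-left  bias=+0
    (4,0)@(9, 1): e=[-2,0,10] → ·  [on edge]
    (5,0)@(11, 1): e=[0,-8,16] → ·  [on edge]
    (2,1)@(5, 3): e=[0,8,0] → █  [on edge]
    (3,1)@(7, 3): e=[2,0,6] → ·  [on edge]
    (2,2)@(5, 5): e=[6,0,2] → ·  [on edge]
    (1,3)@(3, 7): e=[10,0,-2] → ·  [on edge]
    (0,4)@(1, 9): e=[14,0,-6] → ·  [on edge]
    (1,4)@(3, 9): e=[16,-8,0] → ·  [on edge]
    (0,7)@(1, 15): e=[32,-24,0] → ·  [on edge]
  covered (1 px):
    · · · · · ·
    · · █ · · ·
    · · · · · ·
    · · · · · ·
    · · · · · ·
    · · · · · ·
    · · · · · ·
    · · · · · ·
T3:
  2·area = 24
  edge (1, 12)→(0, 6): d=(-1,-6) top-left  bias=+0
  edge (0, 6)→(4, 6): d=(4,0) top-left  bias=+0
  edge (4, 6)→(1, 12): d=(-3,6) right/bottom  bias=-1
    (0,3)@(1, 7): e=[5,4,15] → █
    (1,3)@(3, 7): e=[17,4,3] → █
    (2,3)@(5, 7): e=[29,4,-9] → ·
    (0,4)@(1, 9): e=[3,12,9] → █
    (1,4)@(3, 9): e=[15,12,-3] → ·
    (0,5)@(1, 11): e=[1,20,3] → █
    (1,5)@(3, 11): e=[13,20,-9] → ·
    (0,6)@(1, 13): e=[-1,28,-3] → ·
  covered (4 px):
    · · · · · ·
    · · · · · ·
    · · · · · ·
    █ █ · · · ·
    █ · · · · ·
    █ · · · · ·
    · · · · · ·
    · · · · · ·

Final: "outside"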